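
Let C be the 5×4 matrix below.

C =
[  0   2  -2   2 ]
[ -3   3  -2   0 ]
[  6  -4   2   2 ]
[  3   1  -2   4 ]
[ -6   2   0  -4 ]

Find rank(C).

Row reduce to echelon form.
Swap R1 ↔ R2
R3 ← R3 + (2)·R1: [0, 2, -2, 2]
R4 ← R4 + R1: [0, 4, -4, 4]
R5 ← R5 − (2)·R1: [0, -4, 4, -4]
R3 ← R3 − R2: [0, 0, 0, 0]
R4 ← R4 − (2)·R2: [0, 0, 0, 0]
R5 ← R5 + (2)·R2: [0, 0, 0, 0]
Echelon form has 2 nonzero rows, so rank(C) = 2.

2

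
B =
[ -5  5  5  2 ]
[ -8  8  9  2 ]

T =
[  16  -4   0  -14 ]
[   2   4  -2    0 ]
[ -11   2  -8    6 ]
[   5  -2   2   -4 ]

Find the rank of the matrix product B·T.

First compute BT:
[[-115,  46, -46,  92],
 [-201,  78, -84, 158]]
Now row reduce the product.
R2 ← R2 − (201/115)·R1: [0, -12/5, -18/5, -14/5]
2 nonzero rows, so rank(BT) = 2.

2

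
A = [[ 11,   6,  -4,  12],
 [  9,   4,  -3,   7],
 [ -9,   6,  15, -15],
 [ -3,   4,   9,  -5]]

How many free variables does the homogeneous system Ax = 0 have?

0

Row reduce to echelon form.
R2 ← R2 − (9/11)·R1: [0, -10/11, 3/11, -31/11]
R3 ← R3 + (9/11)·R1: [0, 120/11, 129/11, -57/11]
R4 ← R4 + (3/11)·R1: [0, 62/11, 87/11, -19/11]
R3 ← R3 + (12)·R2: [0, 0, 15, -39]
R4 ← R4 + (31/5)·R2: [0, 0, 48/5, -96/5]
R4 ← R4 − (16/25)·R3: [0, 0, 0, 144/25]
4 nonzero rows, so rank(A) = 4.
A has 4 columns; by rank–nullity, nullity = 4 − 4 = 0.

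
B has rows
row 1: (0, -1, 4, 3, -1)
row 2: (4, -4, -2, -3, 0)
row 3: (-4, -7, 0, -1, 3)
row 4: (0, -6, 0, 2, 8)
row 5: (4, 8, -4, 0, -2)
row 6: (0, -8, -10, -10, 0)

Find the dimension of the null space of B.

Row reduce to echelon form.
Swap R1 ↔ R2
R3 ← R3 + R1: [0, -11, -2, -4, 3]
R5 ← R5 − R1: [0, 12, -2, 3, -2]
R3 ← R3 − (11)·R2: [0, 0, -46, -37, 14]
R4 ← R4 − (6)·R2: [0, 0, -24, -16, 14]
R5 ← R5 + (12)·R2: [0, 0, 46, 39, -14]
R6 ← R6 − (8)·R2: [0, 0, -42, -34, 8]
R4 ← R4 − (12/23)·R3: [0, 0, 0, 76/23, 154/23]
R5 ← R5 + R3: [0, 0, 0, 2, 0]
R6 ← R6 − (21/23)·R3: [0, 0, 0, -5/23, -110/23]
R5 ← R5 − (23/38)·R4: [0, 0, 0, 0, -77/19]
R6 ← R6 + (5/76)·R4: [0, 0, 0, 0, -165/38]
R6 ← R6 − (15/14)·R5: [0, 0, 0, 0, 0]
5 nonzero rows, so rank(B) = 5.
B has 5 columns; by rank–nullity, nullity = 5 − 5 = 0.

0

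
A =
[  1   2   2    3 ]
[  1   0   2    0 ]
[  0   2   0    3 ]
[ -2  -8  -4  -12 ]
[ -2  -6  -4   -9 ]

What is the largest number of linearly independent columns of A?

2

Row reduce to echelon form.
R2 ← R2 − R1: [0, -2, 0, -3]
R4 ← R4 + (2)·R1: [0, -4, 0, -6]
R5 ← R5 + (2)·R1: [0, -2, 0, -3]
R3 ← R3 + R2: [0, 0, 0, 0]
R4 ← R4 − (2)·R2: [0, 0, 0, 0]
R5 ← R5 − R2: [0, 0, 0, 0]
Echelon form has 2 nonzero rows, so rank(A) = 2.
The rank gives the maximum number of linearly independent columns: 2.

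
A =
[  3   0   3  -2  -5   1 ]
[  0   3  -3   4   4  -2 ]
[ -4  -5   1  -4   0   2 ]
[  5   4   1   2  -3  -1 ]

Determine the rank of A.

Row reduce to echelon form.
R3 ← R3 + (4/3)·R1: [0, -5, 5, -20/3, -20/3, 10/3]
R4 ← R4 − (5/3)·R1: [0, 4, -4, 16/3, 16/3, -8/3]
R3 ← R3 + (5/3)·R2: [0, 0, 0, 0, 0, 0]
R4 ← R4 − (4/3)·R2: [0, 0, 0, 0, 0, 0]
Echelon form has 2 nonzero rows, so rank(A) = 2.

2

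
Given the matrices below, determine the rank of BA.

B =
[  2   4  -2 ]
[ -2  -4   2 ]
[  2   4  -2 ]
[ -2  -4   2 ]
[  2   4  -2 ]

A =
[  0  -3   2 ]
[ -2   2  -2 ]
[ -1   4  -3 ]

First compute BA:
[[ -6,  -6,   2],
 [  6,   6,  -2],
 [ -6,  -6,   2],
 [  6,   6,  -2],
 [ -6,  -6,   2]]
Now row reduce the product.
R2 ← R2 + R1: [0, 0, 0]
R3 ← R3 − R1: [0, 0, 0]
R4 ← R4 + R1: [0, 0, 0]
R5 ← R5 − R1: [0, 0, 0]
1 nonzero row, so rank(BA) = 1.

1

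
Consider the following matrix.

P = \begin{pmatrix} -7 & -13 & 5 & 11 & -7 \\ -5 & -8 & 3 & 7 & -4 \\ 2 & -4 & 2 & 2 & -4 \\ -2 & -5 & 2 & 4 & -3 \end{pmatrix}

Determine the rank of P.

2

Row reduce to echelon form.
R2 ← R2 − (5/7)·R1: [0, 9/7, -4/7, -6/7, 1]
R3 ← R3 + (2/7)·R1: [0, -54/7, 24/7, 36/7, -6]
R4 ← R4 − (2/7)·R1: [0, -9/7, 4/7, 6/7, -1]
R3 ← R3 + (6)·R2: [0, 0, 0, 0, 0]
R4 ← R4 + R2: [0, 0, 0, 0, 0]
Echelon form has 2 nonzero rows, so rank(P) = 2.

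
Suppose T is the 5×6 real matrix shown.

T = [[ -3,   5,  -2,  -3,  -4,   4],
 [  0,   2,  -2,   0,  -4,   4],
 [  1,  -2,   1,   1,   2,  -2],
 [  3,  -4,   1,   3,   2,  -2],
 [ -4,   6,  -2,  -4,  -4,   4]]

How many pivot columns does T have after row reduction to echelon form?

Row reduce to echelon form.
R3 ← R3 + (1/3)·R1: [0, -1/3, 1/3, 0, 2/3, -2/3]
R4 ← R4 + R1: [0, 1, -1, 0, -2, 2]
R5 ← R5 − (4/3)·R1: [0, -2/3, 2/3, 0, 4/3, -4/3]
R3 ← R3 + (1/6)·R2: [0, 0, 0, 0, 0, 0]
R4 ← R4 − (1/2)·R2: [0, 0, 0, 0, 0, 0]
R5 ← R5 + (1/3)·R2: [0, 0, 0, 0, 0, 0]
Echelon form has 2 nonzero rows, so rank(T) = 2.
Each nonzero row contributes one pivot column: 2 pivot columns.

2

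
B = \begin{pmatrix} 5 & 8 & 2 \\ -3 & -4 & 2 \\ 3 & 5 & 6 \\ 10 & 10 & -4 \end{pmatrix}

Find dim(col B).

3

Row reduce to echelon form.
R2 ← R2 + (3/5)·R1: [0, 4/5, 16/5]
R3 ← R3 − (3/5)·R1: [0, 1/5, 24/5]
R4 ← R4 − (2)·R1: [0, -6, -8]
R3 ← R3 − (1/4)·R2: [0, 0, 4]
R4 ← R4 + (15/2)·R2: [0, 0, 16]
R4 ← R4 − (4)·R3: [0, 0, 0]
Echelon form has 3 nonzero rows, so rank(B) = 3.
The column space has dimension equal to the rank: 3.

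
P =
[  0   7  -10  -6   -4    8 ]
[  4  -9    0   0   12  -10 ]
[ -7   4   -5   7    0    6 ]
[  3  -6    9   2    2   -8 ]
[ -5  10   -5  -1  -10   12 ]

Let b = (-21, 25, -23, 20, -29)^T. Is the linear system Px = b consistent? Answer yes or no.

yes

Row reduce the augmented matrix [P | b].
Swap R1 ↔ R2
R3 ← R3 + (7/4)·R1: [0, -47/4, -5, 7, 21, -23/2, 83/4]
R4 ← R4 − (3/4)·R1: [0, 3/4, 9, 2, -7, -1/2, 5/4]
R5 ← R5 + (5/4)·R1: [0, -5/4, -5, -1, 5, -1/2, 9/4]
R3 ← R3 + (47/28)·R2: [0, 0, -305/14, -43/14, 100/7, 27/14, -29/2]
R4 ← R4 − (3/28)·R2: [0, 0, 141/14, 37/14, -46/7, -19/14, 7/2]
R5 ← R5 + (5/28)·R2: [0, 0, -95/14, -29/14, 30/7, 13/14, -3/2]
R4 ← R4 + (141/305)·R3: [0, 0, 0, 373/305, 2/61, -142/305, -977/305]
R5 ← R5 − (19/61)·R3: [0, 0, 0, -68/61, -10/61, 20/61, 184/61]
R5 ← R5 + (340/373)·R4: [0, 0, 0, 0, -50/373, -36/373, 36/373]
The echelon form has 5 nonzero rows, and every pivot lies in the first 6 columns, so rank(P) = rank([P|b]) = 5.
The system is consistent.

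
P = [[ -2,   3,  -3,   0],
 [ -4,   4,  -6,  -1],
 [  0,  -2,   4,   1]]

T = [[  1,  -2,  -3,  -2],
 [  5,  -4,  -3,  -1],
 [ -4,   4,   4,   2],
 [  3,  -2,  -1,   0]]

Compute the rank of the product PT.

First compute PT:
[[ 25, -20, -15,  -5],
 [ 37, -30, -23,  -8],
 [-23,  22,  21,  10]]
Now row reduce the product.
R2 ← R2 − (37/25)·R1: [0, -2/5, -4/5, -3/5]
R3 ← R3 + (23/25)·R1: [0, 18/5, 36/5, 27/5]
R3 ← R3 + (9)·R2: [0, 0, 0, 0]
2 nonzero rows, so rank(PT) = 2.

2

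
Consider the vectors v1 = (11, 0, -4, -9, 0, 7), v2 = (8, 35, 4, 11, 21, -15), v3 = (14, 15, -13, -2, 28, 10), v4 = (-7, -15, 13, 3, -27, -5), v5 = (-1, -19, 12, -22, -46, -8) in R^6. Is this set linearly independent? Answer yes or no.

yes

Form the matrix with these vectors as rows and row reduce.
R2 ← R2 − (8/11)·R1: [0, 35, 76/11, 193/11, 21, -221/11]
R3 ← R3 − (14/11)·R1: [0, 15, -87/11, 104/11, 28, 12/11]
R4 ← R4 + (7/11)·R1: [0, -15, 115/11, -30/11, -27, -6/11]
R5 ← R5 + (1/11)·R1: [0, -19, 128/11, -251/11, -46, -81/11]
R3 ← R3 − (3/7)·R2: [0, 0, -837/77, 149/77, 19, 747/77]
R4 ← R4 + (3/7)·R2: [0, 0, 1033/77, 369/77, -18, -705/77]
R5 ← R5 + (19/35)·R2: [0, 0, 5924/385, -5118/385, -173/5, -7034/385]
R4 ← R4 + (1033/837)·R3: [0, 0, 0, 6010/837, 4561/837, 262/93]
R5 ← R5 + (5924/4185)·R3: [0, 0, 0, -8834/837, -6449/837, -422/93]
R5 ← R5 + (4417/3005)·R4: [0, 0, 0, 0, 916/3005, -1192/3005]
5 nonzero rows, so the 5 vectors span a space of dimension 5.
Since 5 = 5, the vectors are linearly independent.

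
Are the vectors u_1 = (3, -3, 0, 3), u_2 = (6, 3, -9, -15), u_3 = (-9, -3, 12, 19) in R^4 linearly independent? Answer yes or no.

Form the matrix with these vectors as rows and row reduce.
R2 ← R2 − (2)·R1: [0, 9, -9, -21]
R3 ← R3 + (3)·R1: [0, -12, 12, 28]
R3 ← R3 + (4/3)·R2: [0, 0, 0, 0]
2 nonzero rows, so the 3 vectors span a space of dimension 2.
Since 2 < 3, the vectors are linearly dependent.

no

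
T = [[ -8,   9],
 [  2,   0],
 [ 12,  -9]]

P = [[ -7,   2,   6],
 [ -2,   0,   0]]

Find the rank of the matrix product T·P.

First compute TP:
[[ 38, -16, -48],
 [-14,   4,  12],
 [-66,  24,  72]]
Now row reduce the product.
R2 ← R2 + (7/19)·R1: [0, -36/19, -108/19]
R3 ← R3 + (33/19)·R1: [0, -72/19, -216/19]
R3 ← R3 − (2)·R2: [0, 0, 0]
2 nonzero rows, so rank(TP) = 2.

2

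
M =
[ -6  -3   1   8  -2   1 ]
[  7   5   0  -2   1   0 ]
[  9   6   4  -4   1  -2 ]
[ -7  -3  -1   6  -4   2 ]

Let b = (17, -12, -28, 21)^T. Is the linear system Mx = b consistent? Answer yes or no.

yes

Row reduce the augmented matrix [M | b].
R2 ← R2 + (7/6)·R1: [0, 3/2, 7/6, 22/3, -4/3, 7/6, 47/6]
R3 ← R3 + (3/2)·R1: [0, 3/2, 11/2, 8, -2, -1/2, -5/2]
R4 ← R4 − (7/6)·R1: [0, 1/2, -13/6, -10/3, -5/3, 5/6, 7/6]
R3 ← R3 − R2: [0, 0, 13/3, 2/3, -2/3, -5/3, -31/3]
R4 ← R4 − (1/3)·R2: [0, 0, -23/9, -52/9, -11/9, 4/9, -13/9]
R4 ← R4 + (23/39)·R3: [0, 0, 0, -70/13, -21/13, -7/13, -98/13]
The echelon form has 4 nonzero rows, and every pivot lies in the first 6 columns, so rank(M) = rank([M|b]) = 4.
The system is consistent.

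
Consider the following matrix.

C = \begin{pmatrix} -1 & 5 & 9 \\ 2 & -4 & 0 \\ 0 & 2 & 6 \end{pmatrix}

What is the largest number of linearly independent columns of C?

2

Row reduce to echelon form.
R2 ← R2 + (2)·R1: [0, 6, 18]
R3 ← R3 − (1/3)·R2: [0, 0, 0]
Echelon form has 2 nonzero rows, so rank(C) = 2.
The rank gives the maximum number of linearly independent columns: 2.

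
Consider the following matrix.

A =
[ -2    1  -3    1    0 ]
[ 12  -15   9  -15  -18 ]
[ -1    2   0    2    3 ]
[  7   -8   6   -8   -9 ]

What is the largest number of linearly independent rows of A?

Row reduce to echelon form.
R2 ← R2 + (6)·R1: [0, -9, -9, -9, -18]
R3 ← R3 − (1/2)·R1: [0, 3/2, 3/2, 3/2, 3]
R4 ← R4 + (7/2)·R1: [0, -9/2, -9/2, -9/2, -9]
R3 ← R3 + (1/6)·R2: [0, 0, 0, 0, 0]
R4 ← R4 − (1/2)·R2: [0, 0, 0, 0, 0]
Echelon form has 2 nonzero rows, so rank(A) = 2.
The rank gives the maximum number of linearly independent rows: 2.

2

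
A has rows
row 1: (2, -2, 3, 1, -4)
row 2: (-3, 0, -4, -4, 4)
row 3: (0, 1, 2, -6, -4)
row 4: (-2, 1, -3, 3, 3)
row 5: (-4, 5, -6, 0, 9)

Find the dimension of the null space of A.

Row reduce to echelon form.
R2 ← R2 + (3/2)·R1: [0, -3, 1/2, -5/2, -2]
R4 ← R4 + R1: [0, -1, 0, 4, -1]
R5 ← R5 + (2)·R1: [0, 1, 0, 2, 1]
R3 ← R3 + (1/3)·R2: [0, 0, 13/6, -41/6, -14/3]
R4 ← R4 − (1/3)·R2: [0, 0, -1/6, 29/6, -1/3]
R5 ← R5 + (1/3)·R2: [0, 0, 1/6, 7/6, 1/3]
R4 ← R4 + (1/13)·R3: [0, 0, 0, 56/13, -9/13]
R5 ← R5 − (1/13)·R3: [0, 0, 0, 22/13, 9/13]
R5 ← R5 − (11/28)·R4: [0, 0, 0, 0, 27/28]
5 nonzero rows, so rank(A) = 5.
A has 5 columns; by rank–nullity, nullity = 5 − 5 = 0.

0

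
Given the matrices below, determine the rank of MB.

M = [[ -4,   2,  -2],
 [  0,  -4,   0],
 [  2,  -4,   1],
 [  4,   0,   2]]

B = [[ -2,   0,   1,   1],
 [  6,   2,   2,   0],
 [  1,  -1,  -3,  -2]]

1

First compute MB:
[[ 18,   6,   6,   0],
 [-24,  -8,  -8,   0],
 [-27,  -9,  -9,   0],
 [ -6,  -2,  -2,   0]]
Now row reduce the product.
R2 ← R2 + (4/3)·R1: [0, 0, 0, 0]
R3 ← R3 + (3/2)·R1: [0, 0, 0, 0]
R4 ← R4 + (1/3)·R1: [0, 0, 0, 0]
1 nonzero row, so rank(MB) = 1.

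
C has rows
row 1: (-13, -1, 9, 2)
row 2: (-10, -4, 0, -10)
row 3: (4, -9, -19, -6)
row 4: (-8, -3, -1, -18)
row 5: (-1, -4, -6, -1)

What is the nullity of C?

1

Row reduce to echelon form.
R2 ← R2 − (10/13)·R1: [0, -42/13, -90/13, -150/13]
R3 ← R3 + (4/13)·R1: [0, -121/13, -211/13, -70/13]
R4 ← R4 − (8/13)·R1: [0, -31/13, -85/13, -250/13]
R5 ← R5 − (1/13)·R1: [0, -51/13, -87/13, -15/13]
R3 ← R3 − (121/42)·R2: [0, 0, 26/7, 195/7]
R4 ← R4 − (31/42)·R2: [0, 0, -10/7, -75/7]
R5 ← R5 − (17/14)·R2: [0, 0, 12/7, 90/7]
R4 ← R4 + (5/13)·R3: [0, 0, 0, 0]
R5 ← R5 − (6/13)·R3: [0, 0, 0, 0]
3 nonzero rows, so rank(C) = 3.
C has 4 columns; by rank–nullity, nullity = 4 − 3 = 1.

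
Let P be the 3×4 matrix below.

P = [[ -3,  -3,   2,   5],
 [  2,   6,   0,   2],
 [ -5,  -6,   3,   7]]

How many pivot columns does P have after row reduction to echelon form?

2

Row reduce to echelon form.
R2 ← R2 + (2/3)·R1: [0, 4, 4/3, 16/3]
R3 ← R3 − (5/3)·R1: [0, -1, -1/3, -4/3]
R3 ← R3 + (1/4)·R2: [0, 0, 0, 0]
Echelon form has 2 nonzero rows, so rank(P) = 2.
Each nonzero row contributes one pivot column: 2 pivot columns.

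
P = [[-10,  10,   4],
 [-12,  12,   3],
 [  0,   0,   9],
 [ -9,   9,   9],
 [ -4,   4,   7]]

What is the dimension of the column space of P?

Row reduce to echelon form.
R2 ← R2 − (6/5)·R1: [0, 0, -9/5]
R4 ← R4 − (9/10)·R1: [0, 0, 27/5]
R5 ← R5 − (2/5)·R1: [0, 0, 27/5]
R3 ← R3 + (5)·R2: [0, 0, 0]
R4 ← R4 + (3)·R2: [0, 0, 0]
R5 ← R5 + (3)·R2: [0, 0, 0]
Echelon form has 2 nonzero rows, so rank(P) = 2.
The column space has dimension equal to the rank: 2.

2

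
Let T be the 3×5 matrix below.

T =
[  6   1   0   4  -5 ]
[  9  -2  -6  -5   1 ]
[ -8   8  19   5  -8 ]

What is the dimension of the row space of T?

3

Row reduce to echelon form.
R2 ← R2 − (3/2)·R1: [0, -7/2, -6, -11, 17/2]
R3 ← R3 + (4/3)·R1: [0, 28/3, 19, 31/3, -44/3]
R3 ← R3 + (8/3)·R2: [0, 0, 3, -19, 8]
Echelon form has 3 nonzero rows, so rank(T) = 3.
The row space has dimension equal to the rank: 3.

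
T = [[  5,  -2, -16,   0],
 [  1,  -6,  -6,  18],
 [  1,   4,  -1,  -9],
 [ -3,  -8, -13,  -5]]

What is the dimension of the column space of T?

Row reduce to echelon form.
R2 ← R2 − (1/5)·R1: [0, -28/5, -14/5, 18]
R3 ← R3 − (1/5)·R1: [0, 22/5, 11/5, -9]
R4 ← R4 + (3/5)·R1: [0, -46/5, -113/5, -5]
R3 ← R3 + (11/14)·R2: [0, 0, 0, 36/7]
R4 ← R4 − (23/14)·R2: [0, 0, -18, -242/7]
Swap R3 ↔ R4
Echelon form has 4 nonzero rows, so rank(T) = 4.
The column space has dimension equal to the rank: 4.

4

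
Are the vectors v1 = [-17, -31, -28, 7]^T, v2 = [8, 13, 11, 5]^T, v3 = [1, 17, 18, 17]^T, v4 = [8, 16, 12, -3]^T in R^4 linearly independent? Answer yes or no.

Form the matrix with these vectors as rows and row reduce.
R2 ← R2 + (8/17)·R1: [0, -27/17, -37/17, 141/17]
R3 ← R3 + (1/17)·R1: [0, 258/17, 278/17, 296/17]
R4 ← R4 + (8/17)·R1: [0, 24/17, -20/17, 5/17]
R3 ← R3 + (86/9)·R2: [0, 0, -40/9, 290/3]
R4 ← R4 + (8/9)·R2: [0, 0, -28/9, 23/3]
R4 ← R4 − (7/10)·R3: [0, 0, 0, -60]
4 nonzero rows, so the 4 vectors span a space of dimension 4.
Since 4 = 4, the vectors are linearly independent.

yes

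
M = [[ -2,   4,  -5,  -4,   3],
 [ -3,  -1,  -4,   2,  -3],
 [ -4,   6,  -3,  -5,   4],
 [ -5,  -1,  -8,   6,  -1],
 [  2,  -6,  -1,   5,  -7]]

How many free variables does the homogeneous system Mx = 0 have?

Row reduce to echelon form.
R2 ← R2 − (3/2)·R1: [0, -7, 7/2, 8, -15/2]
R3 ← R3 − (2)·R1: [0, -2, 7, 3, -2]
R4 ← R4 − (5/2)·R1: [0, -11, 9/2, 16, -17/2]
R5 ← R5 + R1: [0, -2, -6, 1, -4]
R3 ← R3 − (2/7)·R2: [0, 0, 6, 5/7, 1/7]
R4 ← R4 − (11/7)·R2: [0, 0, -1, 24/7, 23/7]
R5 ← R5 − (2/7)·R2: [0, 0, -7, -9/7, -13/7]
R4 ← R4 + (1/6)·R3: [0, 0, 0, 149/42, 139/42]
R5 ← R5 + (7/6)·R3: [0, 0, 0, -19/42, -71/42]
R5 ← R5 + (19/149)·R4: [0, 0, 0, 0, -189/149]
5 nonzero rows, so rank(M) = 5.
M has 5 columns; by rank–nullity, nullity = 5 − 5 = 0.

0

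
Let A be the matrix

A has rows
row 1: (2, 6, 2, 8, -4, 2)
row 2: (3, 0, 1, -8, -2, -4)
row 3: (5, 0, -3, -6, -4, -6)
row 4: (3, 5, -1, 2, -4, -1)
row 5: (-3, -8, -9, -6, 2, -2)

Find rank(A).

Row reduce to echelon form.
R2 ← R2 − (3/2)·R1: [0, -9, -2, -20, 4, -7]
R3 ← R3 − (5/2)·R1: [0, -15, -8, -26, 6, -11]
R4 ← R4 − (3/2)·R1: [0, -4, -4, -10, 2, -4]
R5 ← R5 + (3/2)·R1: [0, 1, -6, 6, -4, 1]
R3 ← R3 − (5/3)·R2: [0, 0, -14/3, 22/3, -2/3, 2/3]
R4 ← R4 − (4/9)·R2: [0, 0, -28/9, -10/9, 2/9, -8/9]
R5 ← R5 + (1/9)·R2: [0, 0, -56/9, 34/9, -32/9, 2/9]
R4 ← R4 − (2/3)·R3: [0, 0, 0, -6, 2/3, -4/3]
R5 ← R5 − (4/3)·R3: [0, 0, 0, -6, -8/3, -2/3]
R5 ← R5 − R4: [0, 0, 0, 0, -10/3, 2/3]
Echelon form has 5 nonzero rows, so rank(A) = 5.

5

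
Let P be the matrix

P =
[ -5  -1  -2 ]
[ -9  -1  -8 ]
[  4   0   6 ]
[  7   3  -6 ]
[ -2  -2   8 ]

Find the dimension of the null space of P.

Row reduce to echelon form.
R2 ← R2 − (9/5)·R1: [0, 4/5, -22/5]
R3 ← R3 + (4/5)·R1: [0, -4/5, 22/5]
R4 ← R4 + (7/5)·R1: [0, 8/5, -44/5]
R5 ← R5 − (2/5)·R1: [0, -8/5, 44/5]
R3 ← R3 + R2: [0, 0, 0]
R4 ← R4 − (2)·R2: [0, 0, 0]
R5 ← R5 + (2)·R2: [0, 0, 0]
2 nonzero rows, so rank(P) = 2.
P has 3 columns; by rank–nullity, nullity = 3 − 2 = 1.

1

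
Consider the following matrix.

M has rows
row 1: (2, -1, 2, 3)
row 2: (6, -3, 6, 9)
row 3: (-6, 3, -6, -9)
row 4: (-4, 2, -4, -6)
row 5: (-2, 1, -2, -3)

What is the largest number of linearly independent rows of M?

Row reduce to echelon form.
R2 ← R2 − (3)·R1: [0, 0, 0, 0]
R3 ← R3 + (3)·R1: [0, 0, 0, 0]
R4 ← R4 + (2)·R1: [0, 0, 0, 0]
R5 ← R5 + R1: [0, 0, 0, 0]
Echelon form has 1 nonzero row, so rank(M) = 1.
The rank gives the maximum number of linearly independent rows: 1.

1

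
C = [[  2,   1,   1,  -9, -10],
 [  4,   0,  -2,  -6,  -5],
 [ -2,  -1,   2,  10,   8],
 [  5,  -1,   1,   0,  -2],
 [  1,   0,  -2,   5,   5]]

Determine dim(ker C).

Row reduce to echelon form.
R2 ← R2 − (2)·R1: [0, -2, -4, 12, 15]
R3 ← R3 + R1: [0, 0, 3, 1, -2]
R4 ← R4 − (5/2)·R1: [0, -7/2, -3/2, 45/2, 23]
R5 ← R5 − (1/2)·R1: [0, -1/2, -5/2, 19/2, 10]
R4 ← R4 − (7/4)·R2: [0, 0, 11/2, 3/2, -13/4]
R5 ← R5 − (1/4)·R2: [0, 0, -3/2, 13/2, 25/4]
R4 ← R4 − (11/6)·R3: [0, 0, 0, -1/3, 5/12]
R5 ← R5 + (1/2)·R3: [0, 0, 0, 7, 21/4]
R5 ← R5 + (21)·R4: [0, 0, 0, 0, 14]
5 nonzero rows, so rank(C) = 5.
C has 5 columns; by rank–nullity, nullity = 5 − 5 = 0.

0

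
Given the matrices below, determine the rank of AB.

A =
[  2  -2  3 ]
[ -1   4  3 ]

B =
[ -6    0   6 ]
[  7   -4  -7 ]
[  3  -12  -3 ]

First compute AB:
[[-17, -28,  17],
 [ 43, -52, -43]]
Now row reduce the product.
R2 ← R2 + (43/17)·R1: [0, -2088/17, 0]
2 nonzero rows, so rank(AB) = 2.

2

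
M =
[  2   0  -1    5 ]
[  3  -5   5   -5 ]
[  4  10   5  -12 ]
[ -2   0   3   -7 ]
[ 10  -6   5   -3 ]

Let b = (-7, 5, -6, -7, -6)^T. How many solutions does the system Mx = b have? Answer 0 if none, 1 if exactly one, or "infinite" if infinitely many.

0

Row reduce the augmented matrix [M | b].
R2 ← R2 − (3/2)·R1: [0, -5, 13/2, -25/2, 31/2]
R3 ← R3 − (2)·R1: [0, 10, 7, -22, 8]
R4 ← R4 + R1: [0, 0, 2, -2, -14]
R5 ← R5 − (5)·R1: [0, -6, 10, -28, 29]
R3 ← R3 + (2)·R2: [0, 0, 20, -47, 39]
R5 ← R5 − (6/5)·R2: [0, 0, 11/5, -13, 52/5]
R4 ← R4 − (1/10)·R3: [0, 0, 0, 27/10, -179/10]
R5 ← R5 − (11/100)·R3: [0, 0, 0, -783/100, 611/100]
R5 ← R5 + (29/10)·R4: [0, 0, 0, 0, -229/5]
The echelon form has 5 nonzero rows; the last pivot sits in the augmented column, so rank(M) = 4 but rank([M|b]) = 5.
Since the ranks differ, the system is inconsistent.
It has no solutions.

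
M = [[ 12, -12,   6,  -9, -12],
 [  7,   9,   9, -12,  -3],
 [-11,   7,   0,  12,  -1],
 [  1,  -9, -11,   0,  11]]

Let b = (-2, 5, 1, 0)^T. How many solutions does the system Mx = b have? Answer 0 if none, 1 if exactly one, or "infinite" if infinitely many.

Row reduce the augmented matrix [M | b].
R2 ← R2 − (7/12)·R1: [0, 16, 11/2, -27/4, 4, 37/6]
R3 ← R3 + (11/12)·R1: [0, -4, 11/2, 15/4, -12, -5/6]
R4 ← R4 − (1/12)·R1: [0, -8, -23/2, 3/4, 12, 1/6]
R3 ← R3 + (1/4)·R2: [0, 0, 55/8, 33/16, -11, 17/24]
R4 ← R4 + (1/2)·R2: [0, 0, -35/4, -21/8, 14, 13/4]
R4 ← R4 + (14/11)·R3: [0, 0, 0, 0, 0, 137/33]
The echelon form has 4 nonzero rows; the last pivot sits in the augmented column, so rank(M) = 3 but rank([M|b]) = 4.
Since the ranks differ, the system is inconsistent.
It has no solutions.

0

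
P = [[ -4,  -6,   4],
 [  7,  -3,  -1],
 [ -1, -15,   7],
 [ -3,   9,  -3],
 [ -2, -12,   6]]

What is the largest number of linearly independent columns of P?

Row reduce to echelon form.
R2 ← R2 + (7/4)·R1: [0, -27/2, 6]
R3 ← R3 − (1/4)·R1: [0, -27/2, 6]
R4 ← R4 − (3/4)·R1: [0, 27/2, -6]
R5 ← R5 − (1/2)·R1: [0, -9, 4]
R3 ← R3 − R2: [0, 0, 0]
R4 ← R4 + R2: [0, 0, 0]
R5 ← R5 − (2/3)·R2: [0, 0, 0]
Echelon form has 2 nonzero rows, so rank(P) = 2.
The rank gives the maximum number of linearly independent columns: 2.

2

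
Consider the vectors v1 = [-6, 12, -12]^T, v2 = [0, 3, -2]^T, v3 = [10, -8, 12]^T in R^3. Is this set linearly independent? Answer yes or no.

no

Form the matrix with these vectors as rows and row reduce.
R3 ← R3 + (5/3)·R1: [0, 12, -8]
R3 ← R3 − (4)·R2: [0, 0, 0]
2 nonzero rows, so the 3 vectors span a space of dimension 2.
Since 2 < 3, the vectors are linearly dependent.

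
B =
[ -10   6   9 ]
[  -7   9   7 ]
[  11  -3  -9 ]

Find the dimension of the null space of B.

0

Row reduce to echelon form.
R2 ← R2 − (7/10)·R1: [0, 24/5, 7/10]
R3 ← R3 + (11/10)·R1: [0, 18/5, 9/10]
R3 ← R3 − (3/4)·R2: [0, 0, 3/8]
3 nonzero rows, so rank(B) = 3.
B has 3 columns; by rank–nullity, nullity = 3 − 3 = 0.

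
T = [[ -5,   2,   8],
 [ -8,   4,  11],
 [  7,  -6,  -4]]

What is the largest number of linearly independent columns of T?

2

Row reduce to echelon form.
R2 ← R2 − (8/5)·R1: [0, 4/5, -9/5]
R3 ← R3 + (7/5)·R1: [0, -16/5, 36/5]
R3 ← R3 + (4)·R2: [0, 0, 0]
Echelon form has 2 nonzero rows, so rank(T) = 2.
The rank gives the maximum number of linearly independent columns: 2.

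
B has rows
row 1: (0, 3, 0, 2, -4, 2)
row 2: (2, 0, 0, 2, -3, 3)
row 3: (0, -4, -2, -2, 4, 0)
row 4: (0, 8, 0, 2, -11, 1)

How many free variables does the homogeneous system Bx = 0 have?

Row reduce to echelon form.
Swap R1 ↔ R2
R3 ← R3 + (4/3)·R2: [0, 0, -2, 2/3, -4/3, 8/3]
R4 ← R4 − (8/3)·R2: [0, 0, 0, -10/3, -1/3, -13/3]
4 nonzero rows, so rank(B) = 4.
B has 6 columns; by rank–nullity, nullity = 6 − 4 = 2.

2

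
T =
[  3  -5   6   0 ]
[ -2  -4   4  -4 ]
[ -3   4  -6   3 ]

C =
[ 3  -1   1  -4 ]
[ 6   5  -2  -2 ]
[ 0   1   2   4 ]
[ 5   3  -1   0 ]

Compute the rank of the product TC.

3

First compute TC:
[[-21, -22,  25,  22],
 [-50, -26,  18,  32],
 [ 30,  26, -26, -20]]
Now row reduce the product.
R2 ← R2 − (50/21)·R1: [0, 554/21, -872/21, -428/21]
R3 ← R3 + (10/7)·R1: [0, -38/7, 68/7, 80/7]
R3 ← R3 + (57/277)·R2: [0, 0, 324/277, 2004/277]
3 nonzero rows, so rank(TC) = 3.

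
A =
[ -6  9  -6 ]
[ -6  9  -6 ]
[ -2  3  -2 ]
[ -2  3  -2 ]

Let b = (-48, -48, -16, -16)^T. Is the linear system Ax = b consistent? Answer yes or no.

Row reduce the augmented matrix [A | b].
R2 ← R2 − R1: [0, 0, 0, 0]
R3 ← R3 − (1/3)·R1: [0, 0, 0, 0]
R4 ← R4 − (1/3)·R1: [0, 0, 0, 0]
The echelon form has 1 nonzero rows, and every pivot lies in the first 3 columns, so rank(A) = rank([A|b]) = 1.
The system is consistent.

yes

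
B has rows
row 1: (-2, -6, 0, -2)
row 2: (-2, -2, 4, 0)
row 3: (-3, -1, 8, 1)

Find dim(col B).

Row reduce to echelon form.
R2 ← R2 − R1: [0, 4, 4, 2]
R3 ← R3 − (3/2)·R1: [0, 8, 8, 4]
R3 ← R3 − (2)·R2: [0, 0, 0, 0]
Echelon form has 2 nonzero rows, so rank(B) = 2.
The column space has dimension equal to the rank: 2.

2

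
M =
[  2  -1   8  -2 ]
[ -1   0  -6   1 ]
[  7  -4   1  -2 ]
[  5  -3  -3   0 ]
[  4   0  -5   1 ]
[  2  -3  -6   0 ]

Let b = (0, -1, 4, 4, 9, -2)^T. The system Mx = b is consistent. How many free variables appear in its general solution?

Row reduce the augmented matrix [M | b].
R2 ← R2 + (1/2)·R1: [0, -1/2, -2, 0, -1]
R3 ← R3 − (7/2)·R1: [0, -1/2, -27, 5, 4]
R4 ← R4 − (5/2)·R1: [0, -1/2, -23, 5, 4]
R5 ← R5 − (2)·R1: [0, 2, -21, 5, 9]
R6 ← R6 − R1: [0, -2, -14, 2, -2]
R3 ← R3 − R2: [0, 0, -25, 5, 5]
R4 ← R4 − R2: [0, 0, -21, 5, 5]
R5 ← R5 + (4)·R2: [0, 0, -29, 5, 5]
R6 ← R6 − (4)·R2: [0, 0, -6, 2, 2]
R4 ← R4 − (21/25)·R3: [0, 0, 0, 4/5, 4/5]
R5 ← R5 − (29/25)·R3: [0, 0, 0, -4/5, -4/5]
R6 ← R6 − (6/25)·R3: [0, 0, 0, 4/5, 4/5]
R5 ← R5 + R4: [0, 0, 0, 0, 0]
R6 ← R6 − R4: [0, 0, 0, 0, 0]
The echelon form has 4 nonzero rows, and every pivot lies in the first 4 columns, so rank(M) = rank([M|b]) = 4.
The system is consistent.
Free variables = (unknowns) − (rank) = 4 − 4 = 0.

0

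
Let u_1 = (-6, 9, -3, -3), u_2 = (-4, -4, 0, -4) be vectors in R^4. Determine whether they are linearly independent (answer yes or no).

yes

Form the matrix with these vectors as rows and row reduce.
R2 ← R2 − (2/3)·R1: [0, -10, 2, -2]
2 nonzero rows, so the 2 vectors span a space of dimension 2.
Since 2 = 2, the vectors are linearly independent.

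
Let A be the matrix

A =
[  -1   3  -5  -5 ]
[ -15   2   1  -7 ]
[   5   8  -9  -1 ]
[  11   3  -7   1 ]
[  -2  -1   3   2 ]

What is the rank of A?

Row reduce to echelon form.
R2 ← R2 − (15)·R1: [0, -43, 76, 68]
R3 ← R3 + (5)·R1: [0, 23, -34, -26]
R4 ← R4 + (11)·R1: [0, 36, -62, -54]
R5 ← R5 − (2)·R1: [0, -7, 13, 12]
R3 ← R3 + (23/43)·R2: [0, 0, 286/43, 446/43]
R4 ← R4 + (36/43)·R2: [0, 0, 70/43, 126/43]
R5 ← R5 − (7/43)·R2: [0, 0, 27/43, 40/43]
R4 ← R4 − (35/143)·R3: [0, 0, 0, 56/143]
R5 ← R5 − (27/286)·R3: [0, 0, 0, -7/143]
R5 ← R5 + (1/8)·R4: [0, 0, 0, 0]
Echelon form has 4 nonzero rows, so rank(A) = 4.

4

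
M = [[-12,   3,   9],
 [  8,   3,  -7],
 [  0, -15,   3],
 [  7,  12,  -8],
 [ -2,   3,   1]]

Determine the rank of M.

Row reduce to echelon form.
R2 ← R2 + (2/3)·R1: [0, 5, -1]
R4 ← R4 + (7/12)·R1: [0, 55/4, -11/4]
R5 ← R5 − (1/6)·R1: [0, 5/2, -1/2]
R3 ← R3 + (3)·R2: [0, 0, 0]
R4 ← R4 − (11/4)·R2: [0, 0, 0]
R5 ← R5 − (1/2)·R2: [0, 0, 0]
Echelon form has 2 nonzero rows, so rank(M) = 2.

2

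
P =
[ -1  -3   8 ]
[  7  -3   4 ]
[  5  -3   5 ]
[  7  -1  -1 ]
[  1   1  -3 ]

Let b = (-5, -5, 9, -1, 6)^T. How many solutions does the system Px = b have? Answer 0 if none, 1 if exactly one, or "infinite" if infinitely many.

0

Row reduce the augmented matrix [P | b].
R2 ← R2 + (7)·R1: [0, -24, 60, -40]
R3 ← R3 + (5)·R1: [0, -18, 45, -16]
R4 ← R4 + (7)·R1: [0, -22, 55, -36]
R5 ← R5 + R1: [0, -2, 5, 1]
R3 ← R3 − (3/4)·R2: [0, 0, 0, 14]
R4 ← R4 − (11/12)·R2: [0, 0, 0, 2/3]
R5 ← R5 − (1/12)·R2: [0, 0, 0, 13/3]
R4 ← R4 − (1/21)·R3: [0, 0, 0, 0]
R5 ← R5 − (13/42)·R3: [0, 0, 0, 0]
The echelon form has 3 nonzero rows; the last pivot sits in the augmented column, so rank(P) = 2 but rank([P|b]) = 3.
Since the ranks differ, the system is inconsistent.
It has no solutions.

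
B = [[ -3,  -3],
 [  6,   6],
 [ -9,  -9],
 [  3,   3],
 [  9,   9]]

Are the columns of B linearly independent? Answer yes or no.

no

Row reduce B to echelon form.
R2 ← R2 + (2)·R1: [0, 0]
R3 ← R3 − (3)·R1: [0, 0]
R4 ← R4 + R1: [0, 0]
R5 ← R5 + (3)·R1: [0, 0]
1 pivot among 2 columns.
Only 1 < 2 pivot columns, so the columns are linearly dependent.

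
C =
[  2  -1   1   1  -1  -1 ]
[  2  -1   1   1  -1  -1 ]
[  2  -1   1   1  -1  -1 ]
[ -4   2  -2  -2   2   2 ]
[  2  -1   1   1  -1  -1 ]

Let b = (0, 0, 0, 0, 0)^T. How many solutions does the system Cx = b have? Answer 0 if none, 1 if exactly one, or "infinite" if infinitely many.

Row reduce the augmented matrix [C | b].
R2 ← R2 − R1: [0, 0, 0, 0, 0, 0, 0]
R3 ← R3 − R1: [0, 0, 0, 0, 0, 0, 0]
R4 ← R4 + (2)·R1: [0, 0, 0, 0, 0, 0, 0]
R5 ← R5 − R1: [0, 0, 0, 0, 0, 0, 0]
The echelon form has 1 nonzero rows, and every pivot lies in the first 6 columns, so rank(C) = rank([C|b]) = 1.
The system is consistent.
rank = 1 < 6 unknowns, so there are infinitely many solutions.

infinite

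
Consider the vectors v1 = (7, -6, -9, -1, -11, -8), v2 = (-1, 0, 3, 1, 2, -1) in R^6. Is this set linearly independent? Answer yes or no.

yes

Form the matrix with these vectors as rows and row reduce.
R2 ← R2 + (1/7)·R1: [0, -6/7, 12/7, 6/7, 3/7, -15/7]
2 nonzero rows, so the 2 vectors span a space of dimension 2.
Since 2 = 2, the vectors are linearly independent.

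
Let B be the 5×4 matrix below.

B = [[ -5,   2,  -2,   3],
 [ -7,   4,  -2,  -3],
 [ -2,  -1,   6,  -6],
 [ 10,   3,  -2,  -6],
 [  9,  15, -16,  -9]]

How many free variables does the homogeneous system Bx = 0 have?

0

Row reduce to echelon form.
R2 ← R2 − (7/5)·R1: [0, 6/5, 4/5, -36/5]
R3 ← R3 − (2/5)·R1: [0, -9/5, 34/5, -36/5]
R4 ← R4 + (2)·R1: [0, 7, -6, 0]
R5 ← R5 + (9/5)·R1: [0, 93/5, -98/5, -18/5]
R3 ← R3 + (3/2)·R2: [0, 0, 8, -18]
R4 ← R4 − (35/6)·R2: [0, 0, -32/3, 42]
R5 ← R5 − (31/2)·R2: [0, 0, -32, 108]
R4 ← R4 + (4/3)·R3: [0, 0, 0, 18]
R5 ← R5 + (4)·R3: [0, 0, 0, 36]
R5 ← R5 − (2)·R4: [0, 0, 0, 0]
4 nonzero rows, so rank(B) = 4.
B has 4 columns; by rank–nullity, nullity = 4 − 4 = 0.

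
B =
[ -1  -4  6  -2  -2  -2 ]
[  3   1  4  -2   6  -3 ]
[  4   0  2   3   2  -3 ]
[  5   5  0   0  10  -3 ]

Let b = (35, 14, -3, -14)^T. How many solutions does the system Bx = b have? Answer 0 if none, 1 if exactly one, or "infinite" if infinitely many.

infinite

Row reduce the augmented matrix [B | b].
R2 ← R2 + (3)·R1: [0, -11, 22, -8, 0, -9, 119]
R3 ← R3 + (4)·R1: [0, -16, 26, -5, -6, -11, 137]
R4 ← R4 + (5)·R1: [0, -15, 30, -10, 0, -13, 161]
R3 ← R3 − (16/11)·R2: [0, 0, -6, 73/11, -6, 23/11, -397/11]
R4 ← R4 − (15/11)·R2: [0, 0, 0, 10/11, 0, -8/11, -14/11]
The echelon form has 4 nonzero rows, and every pivot lies in the first 6 columns, so rank(B) = rank([B|b]) = 4.
The system is consistent.
rank = 4 < 6 unknowns, so there are infinitely many solutions.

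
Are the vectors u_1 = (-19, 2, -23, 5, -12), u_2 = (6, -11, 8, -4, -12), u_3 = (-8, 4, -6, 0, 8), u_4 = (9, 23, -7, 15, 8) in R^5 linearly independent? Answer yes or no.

Form the matrix with these vectors as rows and row reduce.
R2 ← R2 + (6/19)·R1: [0, -197/19, 14/19, -46/19, -300/19]
R3 ← R3 − (8/19)·R1: [0, 60/19, 70/19, -40/19, 248/19]
R4 ← R4 + (9/19)·R1: [0, 455/19, -340/19, 330/19, 44/19]
R3 ← R3 + (60/197)·R2: [0, 0, 770/197, -560/197, 1624/197]
R4 ← R4 + (455/197)·R2: [0, 0, -3190/197, 2320/197, -6728/197]
R4 ← R4 + (29/7)·R3: [0, 0, 0, 0, 0]
3 nonzero rows, so the 4 vectors span a space of dimension 3.
Since 3 < 4, the vectors are linearly dependent.

no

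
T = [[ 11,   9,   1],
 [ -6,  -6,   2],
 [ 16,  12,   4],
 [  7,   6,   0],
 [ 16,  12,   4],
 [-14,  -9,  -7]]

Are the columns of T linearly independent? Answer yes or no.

no

Row reduce T to echelon form.
R2 ← R2 + (6/11)·R1: [0, -12/11, 28/11]
R3 ← R3 − (16/11)·R1: [0, -12/11, 28/11]
R4 ← R4 − (7/11)·R1: [0, 3/11, -7/11]
R5 ← R5 − (16/11)·R1: [0, -12/11, 28/11]
R6 ← R6 + (14/11)·R1: [0, 27/11, -63/11]
R3 ← R3 − R2: [0, 0, 0]
R4 ← R4 + (1/4)·R2: [0, 0, 0]
R5 ← R5 − R2: [0, 0, 0]
R6 ← R6 + (9/4)·R2: [0, 0, 0]
2 pivots among 3 columns.
Only 2 < 3 pivot columns, so the columns are linearly dependent.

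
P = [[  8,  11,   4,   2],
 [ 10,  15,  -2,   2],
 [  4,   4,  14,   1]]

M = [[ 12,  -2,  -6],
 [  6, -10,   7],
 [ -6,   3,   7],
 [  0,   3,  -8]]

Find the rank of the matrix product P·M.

3

First compute PM:
[[138, -108,  41],
 [222, -170,  15],
 [-12,  -3,  94]]
Now row reduce the product.
R2 ← R2 − (37/23)·R1: [0, 86/23, -1172/23]
R3 ← R3 + (2/23)·R1: [0, -285/23, 2244/23]
R3 ← R3 + (285/86)·R2: [0, 0, -3066/43]
3 nonzero rows, so rank(PM) = 3.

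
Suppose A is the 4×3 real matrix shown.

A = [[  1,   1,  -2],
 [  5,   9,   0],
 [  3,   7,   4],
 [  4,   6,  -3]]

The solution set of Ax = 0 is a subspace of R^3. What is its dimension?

Row reduce to echelon form.
R2 ← R2 − (5)·R1: [0, 4, 10]
R3 ← R3 − (3)·R1: [0, 4, 10]
R4 ← R4 − (4)·R1: [0, 2, 5]
R3 ← R3 − R2: [0, 0, 0]
R4 ← R4 − (1/2)·R2: [0, 0, 0]
2 nonzero rows, so rank(A) = 2.
A has 3 columns; by rank–nullity, nullity = 3 − 2 = 1.

1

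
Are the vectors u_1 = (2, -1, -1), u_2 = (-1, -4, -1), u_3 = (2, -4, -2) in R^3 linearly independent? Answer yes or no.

Form the matrix with these vectors as rows and row reduce.
R2 ← R2 + (1/2)·R1: [0, -9/2, -3/2]
R3 ← R3 − R1: [0, -3, -1]
R3 ← R3 − (2/3)·R2: [0, 0, 0]
2 nonzero rows, so the 3 vectors span a space of dimension 2.
Since 2 < 3, the vectors are linearly dependent.

no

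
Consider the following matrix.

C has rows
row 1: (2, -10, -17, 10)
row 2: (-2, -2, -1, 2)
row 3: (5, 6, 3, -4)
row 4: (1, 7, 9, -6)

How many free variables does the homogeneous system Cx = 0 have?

Row reduce to echelon form.
R2 ← R2 + R1: [0, -12, -18, 12]
R3 ← R3 − (5/2)·R1: [0, 31, 91/2, -29]
R4 ← R4 − (1/2)·R1: [0, 12, 35/2, -11]
R3 ← R3 + (31/12)·R2: [0, 0, -1, 2]
R4 ← R4 + R2: [0, 0, -1/2, 1]
R4 ← R4 − (1/2)·R3: [0, 0, 0, 0]
3 nonzero rows, so rank(C) = 3.
C has 4 columns; by rank–nullity, nullity = 4 − 3 = 1.

1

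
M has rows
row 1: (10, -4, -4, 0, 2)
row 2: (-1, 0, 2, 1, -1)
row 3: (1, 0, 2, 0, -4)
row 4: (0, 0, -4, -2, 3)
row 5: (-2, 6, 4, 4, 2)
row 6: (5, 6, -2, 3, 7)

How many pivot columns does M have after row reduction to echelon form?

4

Row reduce to echelon form.
R2 ← R2 + (1/10)·R1: [0, -2/5, 8/5, 1, -4/5]
R3 ← R3 − (1/10)·R1: [0, 2/5, 12/5, 0, -21/5]
R5 ← R5 + (1/5)·R1: [0, 26/5, 16/5, 4, 12/5]
R6 ← R6 − (1/2)·R1: [0, 8, 0, 3, 6]
R3 ← R3 + R2: [0, 0, 4, 1, -5]
R5 ← R5 + (13)·R2: [0, 0, 24, 17, -8]
R6 ← R6 + (20)·R2: [0, 0, 32, 23, -10]
R4 ← R4 + R3: [0, 0, 0, -1, -2]
R5 ← R5 − (6)·R3: [0, 0, 0, 11, 22]
R6 ← R6 − (8)·R3: [0, 0, 0, 15, 30]
R5 ← R5 + (11)·R4: [0, 0, 0, 0, 0]
R6 ← R6 + (15)·R4: [0, 0, 0, 0, 0]
Echelon form has 4 nonzero rows, so rank(M) = 4.
Each nonzero row contributes one pivot column: 4 pivot columns.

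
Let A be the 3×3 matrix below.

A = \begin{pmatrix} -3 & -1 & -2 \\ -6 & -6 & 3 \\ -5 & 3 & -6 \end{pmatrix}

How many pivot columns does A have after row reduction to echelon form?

3

Row reduce to echelon form.
R2 ← R2 − (2)·R1: [0, -4, 7]
R3 ← R3 − (5/3)·R1: [0, 14/3, -8/3]
R3 ← R3 + (7/6)·R2: [0, 0, 11/2]
Echelon form has 3 nonzero rows, so rank(A) = 3.
Each nonzero row contributes one pivot column: 3 pivot columns.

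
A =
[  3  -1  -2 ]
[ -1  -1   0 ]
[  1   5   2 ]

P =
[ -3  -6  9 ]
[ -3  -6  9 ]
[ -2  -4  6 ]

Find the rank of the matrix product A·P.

1

First compute AP:
[[ -2,  -4,   6],
 [  6,  12, -18],
 [-22, -44,  66]]
Now row reduce the product.
R2 ← R2 + (3)·R1: [0, 0, 0]
R3 ← R3 − (11)·R1: [0, 0, 0]
1 nonzero row, so rank(AP) = 1.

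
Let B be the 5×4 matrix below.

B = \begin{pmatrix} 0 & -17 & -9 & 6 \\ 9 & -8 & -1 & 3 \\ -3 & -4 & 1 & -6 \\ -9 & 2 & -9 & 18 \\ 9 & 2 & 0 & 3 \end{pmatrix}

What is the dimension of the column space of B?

Row reduce to echelon form.
Swap R1 ↔ R2
R3 ← R3 + (1/3)·R1: [0, -20/3, 2/3, -5]
R4 ← R4 + R1: [0, -6, -10, 21]
R5 ← R5 − R1: [0, 10, 1, 0]
R3 ← R3 − (20/51)·R2: [0, 0, 214/51, -125/17]
R4 ← R4 − (6/17)·R2: [0, 0, -116/17, 321/17]
R5 ← R5 + (10/17)·R2: [0, 0, -73/17, 60/17]
R4 ← R4 + (174/107)·R3: [0, 0, 0, 741/107]
R5 ← R5 + (219/214)·R3: [0, 0, 0, -855/214]
R5 ← R5 + (15/26)·R4: [0, 0, 0, 0]
Echelon form has 4 nonzero rows, so rank(B) = 4.
The column space has dimension equal to the rank: 4.

4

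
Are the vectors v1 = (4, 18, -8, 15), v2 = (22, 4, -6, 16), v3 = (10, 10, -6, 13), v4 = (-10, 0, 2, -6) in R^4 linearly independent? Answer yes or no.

no

Form the matrix with these vectors as rows and row reduce.
R2 ← R2 − (11/2)·R1: [0, -95, 38, -133/2]
R3 ← R3 − (5/2)·R1: [0, -35, 14, -49/2]
R4 ← R4 + (5/2)·R1: [0, 45, -18, 63/2]
R3 ← R3 − (7/19)·R2: [0, 0, 0, 0]
R4 ← R4 + (9/19)·R2: [0, 0, 0, 0]
2 nonzero rows, so the 4 vectors span a space of dimension 2.
Since 2 < 4, the vectors are linearly dependent.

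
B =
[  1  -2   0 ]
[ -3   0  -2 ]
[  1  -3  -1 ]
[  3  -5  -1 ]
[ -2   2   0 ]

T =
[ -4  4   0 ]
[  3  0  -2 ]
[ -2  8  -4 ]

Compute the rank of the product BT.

2

First compute BT:
[[-10,   4,   4],
 [ 16, -28,   8],
 [-11,  -4,  10],
 [-25,   4,  14],
 [ 14,  -8,  -4]]
Now row reduce the product.
R2 ← R2 + (8/5)·R1: [0, -108/5, 72/5]
R3 ← R3 − (11/10)·R1: [0, -42/5, 28/5]
R4 ← R4 − (5/2)·R1: [0, -6, 4]
R5 ← R5 + (7/5)·R1: [0, -12/5, 8/5]
R3 ← R3 − (7/18)·R2: [0, 0, 0]
R4 ← R4 − (5/18)·R2: [0, 0, 0]
R5 ← R5 − (1/9)·R2: [0, 0, 0]
2 nonzero rows, so rank(BT) = 2.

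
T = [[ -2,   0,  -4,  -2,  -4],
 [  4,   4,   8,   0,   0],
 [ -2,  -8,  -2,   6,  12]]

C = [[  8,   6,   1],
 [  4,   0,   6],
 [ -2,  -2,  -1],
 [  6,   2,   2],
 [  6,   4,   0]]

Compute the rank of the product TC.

First compute TC:
[[-44, -24,  -2],
 [ 32,   8,  20],
 [ 64,  52, -36]]
Now row reduce the product.
R2 ← R2 + (8/11)·R1: [0, -104/11, 204/11]
R3 ← R3 + (16/11)·R1: [0, 188/11, -428/11]
R3 ← R3 + (47/26)·R2: [0, 0, -70/13]
3 nonzero rows, so rank(TC) = 3.

3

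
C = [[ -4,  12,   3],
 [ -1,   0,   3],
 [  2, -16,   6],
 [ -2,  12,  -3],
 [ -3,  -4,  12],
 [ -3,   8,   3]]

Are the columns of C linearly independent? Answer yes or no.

no

Row reduce C to echelon form.
R2 ← R2 − (1/4)·R1: [0, -3, 9/4]
R3 ← R3 + (1/2)·R1: [0, -10, 15/2]
R4 ← R4 − (1/2)·R1: [0, 6, -9/2]
R5 ← R5 − (3/4)·R1: [0, -13, 39/4]
R6 ← R6 − (3/4)·R1: [0, -1, 3/4]
R3 ← R3 − (10/3)·R2: [0, 0, 0]
R4 ← R4 + (2)·R2: [0, 0, 0]
R5 ← R5 − (13/3)·R2: [0, 0, 0]
R6 ← R6 − (1/3)·R2: [0, 0, 0]
2 pivots among 3 columns.
Only 2 < 3 pivot columns, so the columns are linearly dependent.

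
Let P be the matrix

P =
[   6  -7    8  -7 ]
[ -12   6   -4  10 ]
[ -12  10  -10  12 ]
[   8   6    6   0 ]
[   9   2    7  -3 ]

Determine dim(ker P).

Row reduce to echelon form.
R2 ← R2 + (2)·R1: [0, -8, 12, -4]
R3 ← R3 + (2)·R1: [0, -4, 6, -2]
R4 ← R4 − (4/3)·R1: [0, 46/3, -14/3, 28/3]
R5 ← R5 − (3/2)·R1: [0, 25/2, -5, 15/2]
R3 ← R3 − (1/2)·R2: [0, 0, 0, 0]
R4 ← R4 + (23/12)·R2: [0, 0, 55/3, 5/3]
R5 ← R5 + (25/16)·R2: [0, 0, 55/4, 5/4]
Swap R3 ↔ R4
R5 ← R5 − (3/4)·R3: [0, 0, 0, 0]
3 nonzero rows, so rank(P) = 3.
P has 4 columns; by rank–nullity, nullity = 4 − 3 = 1.

1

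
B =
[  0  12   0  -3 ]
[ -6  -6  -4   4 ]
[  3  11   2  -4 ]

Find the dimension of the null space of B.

Row reduce to echelon form.
Swap R1 ↔ R2
R3 ← R3 + (1/2)·R1: [0, 8, 0, -2]
R3 ← R3 − (2/3)·R2: [0, 0, 0, 0]
2 nonzero rows, so rank(B) = 2.
B has 4 columns; by rank–nullity, nullity = 4 − 2 = 2.

2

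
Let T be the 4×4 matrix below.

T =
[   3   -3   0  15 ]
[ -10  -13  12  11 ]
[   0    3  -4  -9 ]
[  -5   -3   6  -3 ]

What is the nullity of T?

Row reduce to echelon form.
R2 ← R2 + (10/3)·R1: [0, -23, 12, 61]
R4 ← R4 + (5/3)·R1: [0, -8, 6, 22]
R3 ← R3 + (3/23)·R2: [0, 0, -56/23, -24/23]
R4 ← R4 − (8/23)·R2: [0, 0, 42/23, 18/23]
R4 ← R4 + (3/4)·R3: [0, 0, 0, 0]
3 nonzero rows, so rank(T) = 3.
T has 4 columns; by rank–nullity, nullity = 4 − 3 = 1.

1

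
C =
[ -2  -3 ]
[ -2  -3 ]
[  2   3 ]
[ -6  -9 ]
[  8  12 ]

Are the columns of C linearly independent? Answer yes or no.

no

Row reduce C to echelon form.
R2 ← R2 − R1: [0, 0]
R3 ← R3 + R1: [0, 0]
R4 ← R4 − (3)·R1: [0, 0]
R5 ← R5 + (4)·R1: [0, 0]
1 pivot among 2 columns.
Only 1 < 2 pivot columns, so the columns are linearly dependent.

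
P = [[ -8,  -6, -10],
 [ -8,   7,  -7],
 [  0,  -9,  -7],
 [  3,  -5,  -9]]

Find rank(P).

3

Row reduce to echelon form.
R2 ← R2 − R1: [0, 13, 3]
R4 ← R4 + (3/8)·R1: [0, -29/4, -51/4]
R3 ← R3 + (9/13)·R2: [0, 0, -64/13]
R4 ← R4 + (29/52)·R2: [0, 0, -144/13]
R4 ← R4 − (9/4)·R3: [0, 0, 0]
Echelon form has 3 nonzero rows, so rank(P) = 3.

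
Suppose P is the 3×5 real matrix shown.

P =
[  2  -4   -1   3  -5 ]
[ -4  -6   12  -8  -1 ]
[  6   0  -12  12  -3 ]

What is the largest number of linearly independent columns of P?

3

Row reduce to echelon form.
R2 ← R2 + (2)·R1: [0, -14, 10, -2, -11]
R3 ← R3 − (3)·R1: [0, 12, -9, 3, 12]
R3 ← R3 + (6/7)·R2: [0, 0, -3/7, 9/7, 18/7]
Echelon form has 3 nonzero rows, so rank(P) = 3.
The rank gives the maximum number of linearly independent columns: 3.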